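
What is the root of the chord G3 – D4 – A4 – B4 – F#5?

G

Reordering G, D, A, B, F# into stacked thirds gives G–B–D–F#–A; the bottom of that stack, G, is the root.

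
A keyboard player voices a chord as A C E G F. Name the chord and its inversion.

F major ninth, first inversion

The distinct note names are A, C, E, G, F. Stacked in thirds they read F–A–C–E–G, which is a major ninth chord on F.
A is the third of F major ninth; third in the bass means first inversion.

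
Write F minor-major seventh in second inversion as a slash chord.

Second inversion of F minor-major seventh has the fifth (C) in the bass. As a slash chord: Fm(maj7)/C.

Fm(maj7)/C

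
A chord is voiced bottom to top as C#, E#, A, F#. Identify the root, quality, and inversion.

F# minor-major seventh, second inversion

Reducing to letter names: C#, E#, A, F#. These stack in thirds as F#–A–C#–E# — an F# minor-major seventh chord.
With the fifth (C#) in the bass, the chord is in second inversion (figured bass 4/3).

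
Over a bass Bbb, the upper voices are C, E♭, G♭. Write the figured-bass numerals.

4/2

The notes Bbb, C, Eb, Gb stack in thirds as C–Eb–Gb–Bbb — a C diminished seventh chord. The bass Bbb is the seventh, so this is third inversion: figured 4/2.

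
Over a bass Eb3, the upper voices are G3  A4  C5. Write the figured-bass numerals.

4/3

The notes Eb, G, A, C stack in thirds as A–C–Eb–G — an A half-diminished seventh chord. The bass Eb is the fifth, so this is second inversion: figured 4/3.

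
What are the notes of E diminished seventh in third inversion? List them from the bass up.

Db, E, G, Bb

E diminished seventh is E–G–Bb–Db. Third inversion puts the seventh (Db) in the bass, with the remaining tones above: Db, E, G, Bb.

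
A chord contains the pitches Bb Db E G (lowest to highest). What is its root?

E

The distinct letter names are Bb, Db, E, G. Arranged as a stack of thirds they read E–G–Bb–Db, so E is the root (an E diminished seventh chord).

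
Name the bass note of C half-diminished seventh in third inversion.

Bb

C half-diminished seventh is C–Eb–Gb–Bb. Third inversion places the seventh in the bass: Bb.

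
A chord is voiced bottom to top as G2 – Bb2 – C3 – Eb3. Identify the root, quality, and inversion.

C minor seventh, second inversion

The distinct note names are G, Bb, C, Eb. Stacked in thirds they read C–Eb–G–Bb, which is a minor seventh chord on C.
G is the fifth of C minor seventh; fifth in the bass means second inversion (figured bass 4/3).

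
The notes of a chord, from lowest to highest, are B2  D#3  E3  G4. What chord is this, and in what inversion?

E minor-major seventh, second inversion

The pitch classes B, D#, E, G arrange in thirds as E–G–B–D#: an E minor-major seventh chord.
With the fifth (B) in the bass, the chord is in second inversion (figured bass 4/3).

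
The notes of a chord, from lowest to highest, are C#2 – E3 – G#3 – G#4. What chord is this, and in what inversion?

The distinct note names are C#, E, G#. Stacked in thirds they read C#–E–G#, which is a minor triad on C#.
C# is the root of C# minor; root in the bass means root position (figured bass 5/3).

C# minor, root position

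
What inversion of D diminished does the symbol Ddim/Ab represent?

second inversion

Ddim/Ab means D diminished with Ab in the bass. Ab is the fifth of D diminished (D–F–Ab), so this is second inversion.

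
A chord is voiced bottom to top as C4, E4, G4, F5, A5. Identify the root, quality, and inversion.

F major ninth, second inversion

The pitch classes C, E, G, F, A arrange in thirds as F–A–C–E–G: an F major ninth chord.
The lowest note is C, the fifth of the chord, so this is second inversion.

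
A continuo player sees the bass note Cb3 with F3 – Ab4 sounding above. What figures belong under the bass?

6/4

The notes Cb, F, Ab stack in thirds as F–Ab–Cb — an F diminished triad. The bass Cb is the fifth, so this is second inversion: figured 6/4.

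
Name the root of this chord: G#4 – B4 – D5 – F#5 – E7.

E

Reordering G#, B, D, F#, E into stacked thirds gives E–G#–B–D–F#; the bottom of that stack, E, is the root.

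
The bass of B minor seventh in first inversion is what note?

D

In first inversion the third is lowest. For B minor seventh (B–D–F#–A) that is D.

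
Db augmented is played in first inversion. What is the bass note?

The third of Db augmented (Db–F–A) is F; that is the bass in first inversion.

F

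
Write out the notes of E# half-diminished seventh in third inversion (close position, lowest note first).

E# half-diminished seventh is E#–G#–B–D#. Third inversion puts the seventh (D#) in the bass, with the remaining tones above: D#, E#, G#, B.

D#, E#, G#, B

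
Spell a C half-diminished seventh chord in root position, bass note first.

C half-diminished seventh is C–Eb–Gb–Bb. Root position puts the root (C) in the bass, with the remaining tones above: C, Eb, Gb, Bb.

C, Eb, Gb, Bb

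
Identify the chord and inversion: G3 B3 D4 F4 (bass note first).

The pitch classes G, B, D, F arrange in thirds as G–B–D–F: a G dominant seventh chord.
With the root (G) in the bass, the chord is in root position (figured bass 7).

G dominant seventh, root position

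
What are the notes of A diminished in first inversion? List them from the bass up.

C, Eb, A

Spelling A diminished: A–C–Eb. In first inversion the third is bass, giving C, Eb, A from the bottom.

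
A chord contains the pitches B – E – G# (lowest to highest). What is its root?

E

B, E, G# are the tones of an E major triad (E–G#–B), making E the root.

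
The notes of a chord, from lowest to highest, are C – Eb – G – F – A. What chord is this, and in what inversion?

F dominant ninth, second inversion

Reducing to letter names: C, Eb, G, F, A. These stack in thirds as F–A–C–Eb–G — an F dominant ninth chord.
With the fifth (C) in the bass, the chord is in second inversion.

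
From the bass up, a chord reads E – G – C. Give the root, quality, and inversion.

Reducing to letter names: E, G, C. These stack in thirds as C–E–G — a C major triad.
E is the third of C major; third in the bass means first inversion (figured bass 6).

C major, first inversion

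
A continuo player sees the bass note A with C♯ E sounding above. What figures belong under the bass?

5/3

The notes A, C#, E stack in thirds as A–C#–E — an A major triad. The bass A is the root, so this is root position: figured 5/3.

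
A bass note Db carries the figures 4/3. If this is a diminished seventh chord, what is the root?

G

The figures 4/3 mean the fifth of the chord is in the bass. If Db is the fifth of a diminished seventh chord, the root is G (chord tones G–Bb–Db–Fb).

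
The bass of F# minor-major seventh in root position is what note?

In root position the root is lowest. For F# minor-major seventh (F#–A–C#–E#) that is F#.

F#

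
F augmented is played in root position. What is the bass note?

F

F augmented is F–A–C#. Root position places the root in the bass: F.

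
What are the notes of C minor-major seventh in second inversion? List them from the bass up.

C minor-major seventh is C–Eb–G–B. Second inversion puts the fifth (G) in the bass, with the remaining tones above: G, B, C, Eb.

G, B, C, Eb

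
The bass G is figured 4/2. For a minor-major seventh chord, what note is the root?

The figures 4/2 mean the seventh of the chord is in the bass. If G is the seventh of a minor-major seventh chord, the root is Ab (chord tones Ab–Cb–Eb–G).

Ab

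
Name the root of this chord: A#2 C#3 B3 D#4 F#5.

A#, C#, B, D#, F# are the tones of a B major ninth chord (B–D#–F#–A#–C#), making B the root.

B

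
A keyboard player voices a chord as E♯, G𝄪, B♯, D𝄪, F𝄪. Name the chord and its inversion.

Reducing to letter names: E#, G##, B#, D##, F##. These stack in thirds as E#–G##–B#–D##–F## — an E# major ninth chord.
The lowest note is E#, the root of the chord, so this is root position.

E# major ninth, root position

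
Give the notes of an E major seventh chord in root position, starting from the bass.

E major seventh is E–G#–B–D#. Root position puts the root (E) in the bass, with the remaining tones above: E, G#, B, D#.

E, G#, B, D#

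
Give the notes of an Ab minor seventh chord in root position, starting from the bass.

Ab minor seventh is Ab–Cb–Eb–Gb. Root position puts the root (Ab) in the bass, with the remaining tones above: Ab, Cb, Eb, Gb.

Ab, Cb, Eb, Gb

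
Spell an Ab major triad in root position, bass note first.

Ab major is Ab–C–Eb. Root position puts the root (Ab) in the bass, with the remaining tones above: Ab, C, Eb.

Ab, C, Eb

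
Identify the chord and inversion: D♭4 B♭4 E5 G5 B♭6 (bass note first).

Reducing to letter names: Db, Bb, E, G. These stack in thirds as E–G–Bb–Db — an E diminished seventh chord.
Db is the seventh of E diminished seventh; seventh in the bass means third inversion (figured bass 4/2).

E diminished seventh, third inversion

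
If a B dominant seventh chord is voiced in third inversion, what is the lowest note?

A

In third inversion the seventh is lowest. For B dominant seventh (B–D#–F#–A) that is A.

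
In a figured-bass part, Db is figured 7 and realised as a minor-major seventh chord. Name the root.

Db

The figures 7 mean the root of the chord is in the bass. If Db is the root of a minor-major seventh chord, the root is Db (chord tones Db–Fb–Ab–C).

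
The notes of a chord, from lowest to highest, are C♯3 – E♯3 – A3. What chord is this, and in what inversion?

Reducing to letter names: C#, E#, A. These stack in thirds as A–C#–E# — an A augmented triad.
C# is the third of A augmented; third in the bass means first inversion (figured bass 6).

A augmented, first inversion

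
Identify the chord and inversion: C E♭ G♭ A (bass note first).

A diminished seventh, first inversion

The pitch classes C, Eb, Gb, A arrange in thirds as A–C–Eb–Gb: an A diminished seventh chord.
C is the third of A diminished seventh; third in the bass means first inversion (figured bass 6/5).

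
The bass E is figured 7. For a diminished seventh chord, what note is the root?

E

The figures 7 mean the root of the chord is in the bass. If E is the root of a diminished seventh chord, the root is E (chord tones E–G–Bb–Db).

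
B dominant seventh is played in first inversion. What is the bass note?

D#

In first inversion the third is lowest. For B dominant seventh (B–D#–F#–A) that is D#.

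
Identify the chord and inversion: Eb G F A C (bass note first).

F dominant ninth, third inversion

The pitch classes Eb, G, F, A, C arrange in thirds as F–A–C–Eb–G: an F dominant ninth chord.
The lowest note is Eb, the seventh of the chord, so this is third inversion.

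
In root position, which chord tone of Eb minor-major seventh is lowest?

The root of Eb minor-major seventh (Eb–Gb–Bb–D) is Eb; that is the bass in root position.

Eb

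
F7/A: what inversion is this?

F7/A means F dominant seventh with A in the bass. A is the third of F dominant seventh (F–A–C–Eb), so this is first inversion.

first inversion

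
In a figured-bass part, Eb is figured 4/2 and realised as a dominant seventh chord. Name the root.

F

The figures 4/2 mean the seventh of the chord is in the bass. If Eb is the seventh of a dominant seventh chord, the root is F (chord tones F–A–C–Eb).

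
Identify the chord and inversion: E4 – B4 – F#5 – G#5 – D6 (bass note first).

Reducing to letter names: E, B, F#, G#, D. These stack in thirds as E–G#–B–D–F# — an E dominant ninth chord.
The lowest note is E, the root of the chord, so this is root position.

E dominant ninth, root position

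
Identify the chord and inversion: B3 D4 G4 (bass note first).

The distinct note names are B, D, G. Stacked in thirds they read G–B–D, which is a major triad on G.
The lowest note is B, the third of the chord, so this is first inversion (figured bass 6).

G major, first inversion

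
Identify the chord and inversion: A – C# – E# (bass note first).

The pitch classes A, C#, E# arrange in thirds as A–C#–E#: an A augmented triad.
The lowest note is A, the root of the chord, so this is root position (figured bass 5/3).

A augmented, root position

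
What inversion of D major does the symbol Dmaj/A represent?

second inversion

Dmaj/A means D major with A in the bass. A is the fifth of D major (D–F#–A), so this is second inversion.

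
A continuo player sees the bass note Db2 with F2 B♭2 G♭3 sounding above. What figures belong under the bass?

The notes Db, F, Bb, Gb stack in thirds as Gb–Bb–Db–F — a Gb major seventh chord. The bass Db is the fifth, so this is second inversion: figured 4/3.

4/3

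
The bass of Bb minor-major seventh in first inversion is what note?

Db

The third of Bb minor-major seventh (Bb–Db–F–A) is Db; that is the bass in first inversion.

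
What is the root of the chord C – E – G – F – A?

The distinct letter names are C, E, G, F, A. Arranged as a stack of thirds they read F–A–C–E–G, so F is the root (an F major ninth chord).

F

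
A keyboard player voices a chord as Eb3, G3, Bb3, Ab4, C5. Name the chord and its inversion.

Ab major ninth, second inversion

Reducing to letter names: Eb, G, Bb, Ab, C. These stack in thirds as Ab–C–Eb–G–Bb — an Ab major ninth chord.
The lowest note is Eb, the fifth of the chord, so this is second inversion.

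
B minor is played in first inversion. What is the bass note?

D

In first inversion the third is lowest. For B minor (B–D–F#) that is D.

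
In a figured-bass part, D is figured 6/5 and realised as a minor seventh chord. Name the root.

B

The figures 6/5 mean the third of the chord is in the bass. If D is the third of a minor seventh chord, the root is B (chord tones B–D–F#–A).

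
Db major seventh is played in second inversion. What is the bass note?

Ab

The fifth of Db major seventh (Db–F–Ab–C) is Ab; that is the bass in second inversion.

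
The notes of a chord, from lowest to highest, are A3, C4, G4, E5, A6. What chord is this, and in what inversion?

A minor seventh, root position

Reducing to letter names: A, C, G, E. These stack in thirds as A–C–E–G — an A minor seventh chord.
The lowest note is A, the root of the chord, so this is root position (figured bass 7).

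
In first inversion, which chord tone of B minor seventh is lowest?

B minor seventh is B–D–F#–A. First inversion places the third in the bass: D.

D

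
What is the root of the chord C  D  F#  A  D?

Reordering C, D, F#, A into stacked thirds gives D–F#–A–C; the bottom of that stack, D, is the root.

D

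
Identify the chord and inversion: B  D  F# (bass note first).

The distinct note names are B, D, F#. Stacked in thirds they read B–D–F#, which is a minor triad on B.
With the root (B) in the bass, the chord is in root position (figured bass 5/3).

B minor, root position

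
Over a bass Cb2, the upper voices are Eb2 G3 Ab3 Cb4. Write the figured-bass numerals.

6/5

The notes Cb, Eb, G, Ab stack in thirds as Ab–Cb–Eb–G — an Ab minor-major seventh chord. The bass Cb is the third, so this is first inversion: figured 6/5.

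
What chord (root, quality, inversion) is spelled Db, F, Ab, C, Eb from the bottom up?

The pitch classes Db, F, Ab, C, Eb arrange in thirds as Db–F–Ab–C–Eb: a Db major ninth chord.
Db is the root of Db major ninth; root in the bass means root position.

Db major ninth, root position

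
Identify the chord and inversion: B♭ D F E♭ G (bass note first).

The distinct note names are Bb, D, F, Eb, G. Stacked in thirds they read Eb–G–Bb–D–F, which is a major ninth chord on Eb.
Bb is the fifth of Eb major ninth; fifth in the bass means second inversion.

Eb major ninth, second inversion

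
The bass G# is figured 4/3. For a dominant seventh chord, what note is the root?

C#

The figures 4/3 mean the fifth of the chord is in the bass. If G# is the fifth of a dominant seventh chord, the root is C# (chord tones C#–E#–G#–B).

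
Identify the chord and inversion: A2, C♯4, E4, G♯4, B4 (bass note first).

Reducing to letter names: A, C#, E, G#, B. These stack in thirds as A–C#–E–G#–B — an A major ninth chord.
The lowest note is A, the root of the chord, so this is root position.

A major ninth, root position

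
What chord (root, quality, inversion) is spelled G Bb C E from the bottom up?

C dominant seventh, second inversion

The pitch classes G, Bb, C, E arrange in thirds as C–E–G–Bb: a C dominant seventh chord.
With the fifth (G) in the bass, the chord is in second inversion (figured bass 4/3).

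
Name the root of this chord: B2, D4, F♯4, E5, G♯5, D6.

E

The distinct letter names are B, D, F#, E, G#. Arranged as a stack of thirds they read E–G#–B–D–F#, so E is the root (an E dominant ninth chord).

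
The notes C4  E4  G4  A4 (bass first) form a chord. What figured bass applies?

The notes C, E, G, A stack in thirds as A–C–E–G — an A minor seventh chord. The bass C is the third, so this is first inversion: figured 6/5.

6/5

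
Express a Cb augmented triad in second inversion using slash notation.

Cbaug/G

Second inversion of Cb augmented has the fifth (G) in the bass. As a slash chord: Cbaug/G.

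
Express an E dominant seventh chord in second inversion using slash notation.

E7/B

Second inversion of E dominant seventh has the fifth (B) in the bass. As a slash chord: E7/B.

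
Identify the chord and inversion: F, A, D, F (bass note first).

D minor, first inversion

Reducing to letter names: F, A, D. These stack in thirds as D–F–A — a D minor triad.
F is the third of D minor; third in the bass means first inversion (figured bass 6).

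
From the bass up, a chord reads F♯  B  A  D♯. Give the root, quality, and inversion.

The distinct note names are F#, B, A, D#. Stacked in thirds they read B–D#–F#–A, which is a dominant seventh chord on B.
F# is the fifth of B dominant seventh; fifth in the bass means second inversion (figured bass 4/3).

B dominant seventh, second inversion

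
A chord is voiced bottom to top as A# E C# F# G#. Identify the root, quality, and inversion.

The pitch classes A#, E, C#, F#, G# arrange in thirds as F#–A#–C#–E–G#: an F# dominant ninth chord.
With the third (A#) in the bass, the chord is in first inversion.

F# dominant ninth, first inversion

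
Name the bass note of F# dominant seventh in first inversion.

F# dominant seventh is F#–A#–C#–E. First inversion places the third in the bass: A#.

A#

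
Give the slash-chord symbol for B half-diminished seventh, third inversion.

Bø7/A

Third inversion of B half-diminished seventh has the seventh (A) in the bass. As a slash chord: Bø7/A.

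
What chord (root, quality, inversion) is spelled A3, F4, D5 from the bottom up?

Reducing to letter names: A, F, D. These stack in thirds as D–F–A — a D minor triad.
A is the fifth of D minor; fifth in the bass means second inversion (figured bass 6/4).

D minor, second inversion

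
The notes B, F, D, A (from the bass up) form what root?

B

B, F, D, A are the tones of a B half-diminished seventh chord (B–D–F–A), making B the root.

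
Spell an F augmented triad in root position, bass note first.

F, A, C#

F augmented is F–A–C#. Root position puts the root (F) in the bass, with the remaining tones above: F, A, C#.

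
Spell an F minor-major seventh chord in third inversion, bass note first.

Spelling F minor-major seventh: F–Ab–C–E. In third inversion the seventh is bass, giving E, F, Ab, C from the bottom.

E, F, Ab, C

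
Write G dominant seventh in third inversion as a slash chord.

G7/F

Third inversion of G dominant seventh has the seventh (F) in the bass. As a slash chord: G7/F.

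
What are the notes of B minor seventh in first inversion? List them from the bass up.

Spelling B minor seventh: B–D–F#–A. In first inversion the third is bass, giving D, F#, A, B from the bottom.

D, F#, A, B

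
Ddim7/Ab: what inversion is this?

Ddim7/Ab means D diminished seventh with Ab in the bass. Ab is the fifth of D diminished seventh (D–F–Ab–Cb), so this is second inversion.

second inversion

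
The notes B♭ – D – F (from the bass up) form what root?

Bb, D, F are the tones of a Bb major triad (Bb–D–F), making Bb the root.

Bb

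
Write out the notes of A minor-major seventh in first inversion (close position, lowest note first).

A minor-major seventh is A–C–E–G#. First inversion puts the third (C) in the bass, with the remaining tones above: C, E, G#, A.

C, E, G#, A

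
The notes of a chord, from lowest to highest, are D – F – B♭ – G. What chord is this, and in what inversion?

Reducing to letter names: D, F, Bb, G. These stack in thirds as G–Bb–D–F — a G minor seventh chord.
The lowest note is D, the fifth of the chord, so this is second inversion (figured bass 4/3).

G minor seventh, second inversion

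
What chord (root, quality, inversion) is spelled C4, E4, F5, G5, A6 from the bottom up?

Reducing to letter names: C, E, F, G, A. These stack in thirds as F–A–C–E–G — an F major ninth chord.
C is the fifth of F major ninth; fifth in the bass means second inversion.

F major ninth, second inversion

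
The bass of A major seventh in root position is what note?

The root of A major seventh (A–C#–E–G#) is A; that is the bass in root position.

A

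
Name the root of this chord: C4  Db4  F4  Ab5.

Db

Reordering C, Db, F, Ab into stacked thirds gives Db–F–Ab–C; the bottom of that stack, Db, is the root.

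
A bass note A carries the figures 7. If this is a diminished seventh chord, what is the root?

A

The figures 7 mean the root of the chord is in the bass. If A is the root of a diminished seventh chord, the root is A (chord tones A–C–Eb–Gb).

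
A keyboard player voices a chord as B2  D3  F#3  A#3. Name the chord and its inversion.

Reducing to letter names: B, D, F#, A#. These stack in thirds as B–D–F#–A# — a B minor-major seventh chord.
B is the root of B minor-major seventh; root in the bass means root position (figured bass 7).

B minor-major seventh, root position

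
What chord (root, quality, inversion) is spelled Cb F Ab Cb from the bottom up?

Reducing to letter names: Cb, F, Ab. These stack in thirds as F–Ab–Cb — an F diminished triad.
Cb is the fifth of F diminished; fifth in the bass means second inversion (figured bass 6/4).

F diminished, second inversion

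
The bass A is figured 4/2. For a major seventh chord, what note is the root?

The figures 4/2 mean the seventh of the chord is in the bass. If A is the seventh of a major seventh chord, the root is Bb (chord tones Bb–D–F–A).

Bb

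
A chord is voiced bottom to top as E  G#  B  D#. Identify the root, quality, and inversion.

The pitch classes E, G#, B, D# arrange in thirds as E–G#–B–D#: an E major seventh chord.
The lowest note is E, the root of the chord, so this is root position (figured bass 7).

E major seventh, root position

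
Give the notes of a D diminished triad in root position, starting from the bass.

D, F, Ab

Spelling D diminished: D–F–Ab. In root position the root is bass, giving D, F, Ab from the bottom.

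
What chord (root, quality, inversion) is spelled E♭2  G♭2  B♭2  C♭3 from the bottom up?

Cb major seventh, first inversion

The distinct note names are Eb, Gb, Bb, Cb. Stacked in thirds they read Cb–Eb–Gb–Bb, which is a major seventh chord on Cb.
The lowest note is Eb, the third of the chord, so this is first inversion (figured bass 6/5).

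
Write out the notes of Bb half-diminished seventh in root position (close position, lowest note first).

Bb, Db, Fb, Ab

The chord tones are Bb–Db–Fb–Ab. With the root (Bb) lowest for root position: Bb, Db, Fb, Ab.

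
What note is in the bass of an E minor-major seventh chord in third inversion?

The seventh of E minor-major seventh (E–G–B–D#) is D#; that is the bass in third inversion.

D#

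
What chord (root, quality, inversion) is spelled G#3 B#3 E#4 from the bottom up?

E# minor, first inversion

The distinct note names are G#, B#, E#. Stacked in thirds they read E#–G#–B#, which is a minor triad on E#.
With the third (G#) in the bass, the chord is in first inversion (figured bass 6).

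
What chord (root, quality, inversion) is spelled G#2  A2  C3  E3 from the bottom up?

The distinct note names are G#, A, C, E. Stacked in thirds they read A–C–E–G#, which is a minor-major seventh chord on A.
G# is the seventh of A minor-major seventh; seventh in the bass means third inversion (figured bass 4/2).

A minor-major seventh, third inversion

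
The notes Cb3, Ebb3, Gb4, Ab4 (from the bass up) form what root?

Reordering Cb, Ebb, Gb, Ab into stacked thirds gives Ab–Cb–Ebb–Gb; the bottom of that stack, Ab, is the root.

Ab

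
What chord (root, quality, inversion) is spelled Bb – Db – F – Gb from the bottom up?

The distinct note names are Bb, Db, F, Gb. Stacked in thirds they read Gb–Bb–Db–F, which is a major seventh chord on Gb.
With the third (Bb) in the bass, the chord is in first inversion (figured bass 6/5).

Gb major seventh, first inversion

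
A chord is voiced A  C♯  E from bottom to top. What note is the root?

A

A, C#, E are the tones of an A major triad (A–C#–E), making A the root.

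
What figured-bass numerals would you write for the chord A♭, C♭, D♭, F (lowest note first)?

4/3

The notes Ab, Cb, Db, F stack in thirds as Db–F–Ab–Cb — a Db dominant seventh chord. The bass Ab is the fifth, so this is second inversion: figured 4/3.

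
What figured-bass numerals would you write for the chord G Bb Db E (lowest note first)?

6/5

The notes G, Bb, Db, E stack in thirds as E–G–Bb–Db — an E diminished seventh chord. The bass G is the third, so this is first inversion: figured 6/5.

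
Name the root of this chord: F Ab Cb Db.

Db

Reordering F, Ab, Cb, Db into stacked thirds gives Db–F–Ab–Cb; the bottom of that stack, Db, is the root.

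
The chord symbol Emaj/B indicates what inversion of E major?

Emaj/B means E major with B in the bass. B is the fifth of E major (E–G#–B), so this is second inversion.

second inversion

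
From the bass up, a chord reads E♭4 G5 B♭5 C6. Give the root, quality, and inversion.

The distinct note names are Eb, G, Bb, C. Stacked in thirds they read C–Eb–G–Bb, which is a minor seventh chord on C.
Eb is the third of C minor seventh; third in the bass means first inversion (figured bass 6/5).

C minor seventh, first inversion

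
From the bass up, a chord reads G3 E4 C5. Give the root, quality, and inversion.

C major, second inversion

The distinct note names are G, E, C. Stacked in thirds they read C–E–G, which is a major triad on C.
With the fifth (G) in the bass, the chord is in second inversion (figured bass 6/4).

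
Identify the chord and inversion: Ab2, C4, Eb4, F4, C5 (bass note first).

F minor seventh, first inversion

The distinct note names are Ab, C, Eb, F. Stacked in thirds they read F–Ab–C–Eb, which is a minor seventh chord on F.
With the third (Ab) in the bass, the chord is in first inversion (figured bass 6/5).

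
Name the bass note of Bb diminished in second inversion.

Fb

The fifth of Bb diminished (Bb–Db–Fb) is Fb; that is the bass in second inversion.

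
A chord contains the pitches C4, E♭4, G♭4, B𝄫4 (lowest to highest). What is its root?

C

Reordering C, Eb, Gb, Bbb into stacked thirds gives C–Eb–Gb–Bbb; the bottom of that stack, C, is the root.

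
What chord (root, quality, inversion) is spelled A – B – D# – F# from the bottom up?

The pitch classes A, B, D#, F# arrange in thirds as B–D#–F#–A: a B dominant seventh chord.
With the seventh (A) in the bass, the chord is in third inversion (figured bass 4/2).

B dominant seventh, third inversion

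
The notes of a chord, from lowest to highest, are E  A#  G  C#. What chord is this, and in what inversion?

The pitch classes E, A#, G, C# arrange in thirds as A#–C#–E–G: an A# diminished seventh chord.
With the fifth (E) in the bass, the chord is in second inversion (figured bass 4/3).

A# diminished seventh, second inversion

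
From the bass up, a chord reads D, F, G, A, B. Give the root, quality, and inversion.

The pitch classes D, F, G, A, B arrange in thirds as G–B–D–F–A: a G dominant ninth chord.
With the fifth (D) in the bass, the chord is in second inversion.

G dominant ninth, second inversion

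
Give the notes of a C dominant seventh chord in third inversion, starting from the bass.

Spelling C dominant seventh: C–E–G–Bb. In third inversion the seventh is bass, giving Bb, C, E, G from the bottom.

Bb, C, E, G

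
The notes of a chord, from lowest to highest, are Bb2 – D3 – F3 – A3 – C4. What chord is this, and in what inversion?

The pitch classes Bb, D, F, A, C arrange in thirds as Bb–D–F–A–C: a Bb major ninth chord.
The lowest note is Bb, the root of the chord, so this is root position.

Bb major ninth, root position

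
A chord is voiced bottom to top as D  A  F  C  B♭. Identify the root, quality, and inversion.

The distinct note names are D, A, F, C, Bb. Stacked in thirds they read Bb–D–F–A–C, which is a major ninth chord on Bb.
With the third (D) in the bass, the chord is in first inversion.

Bb major ninth, first inversion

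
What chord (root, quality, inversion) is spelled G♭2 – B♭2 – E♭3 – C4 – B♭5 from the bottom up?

C half-diminished seventh, second inversion

The distinct note names are Gb, Bb, Eb, C. Stacked in thirds they read C–Eb–Gb–Bb, which is a half-diminished seventh chord on C.
Gb is the fifth of C half-diminished seventh; fifth in the bass means second inversion (figured bass 4/3).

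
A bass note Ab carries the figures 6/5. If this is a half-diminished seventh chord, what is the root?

F

The figures 6/5 mean the third of the chord is in the bass. If Ab is the third of a half-diminished seventh chord, the root is F (chord tones F–Ab–Cb–Eb).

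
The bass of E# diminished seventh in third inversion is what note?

D

The seventh of E# diminished seventh (E#–G#–B–D) is D; that is the bass in third inversion.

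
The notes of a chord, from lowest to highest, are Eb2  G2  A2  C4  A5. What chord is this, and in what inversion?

A half-diminished seventh, second inversion

Reducing to letter names: Eb, G, A, C. These stack in thirds as A–C–Eb–G — an A half-diminished seventh chord.
With the fifth (Eb) in the bass, the chord is in second inversion (figured bass 4/3).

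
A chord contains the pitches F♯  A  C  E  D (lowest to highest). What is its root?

The distinct letter names are F#, A, C, E, D. Arranged as a stack of thirds they read D–F#–A–C–E, so D is the root (a D dominant ninth chord).

D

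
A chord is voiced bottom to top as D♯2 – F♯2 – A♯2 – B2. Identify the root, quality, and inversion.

Reducing to letter names: D#, F#, A#, B. These stack in thirds as B–D#–F#–A# — a B major seventh chord.
With the third (D#) in the bass, the chord is in first inversion (figured bass 6/5).

B major seventh, first inversion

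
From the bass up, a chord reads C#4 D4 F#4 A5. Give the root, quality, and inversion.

The distinct note names are C#, D, F#, A. Stacked in thirds they read D–F#–A–C#, which is a major seventh chord on D.
C# is the seventh of D major seventh; seventh in the bass means third inversion (figured bass 4/2).

D major seventh, third inversion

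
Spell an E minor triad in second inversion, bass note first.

Spelling E minor: E–G–B. In second inversion the fifth is bass, giving B, E, G from the bottom.

B, E, G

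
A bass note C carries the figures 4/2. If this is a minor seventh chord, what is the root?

The figures 4/2 mean the seventh of the chord is in the bass. If C is the seventh of a minor seventh chord, the root is D (chord tones D–F–A–C).

D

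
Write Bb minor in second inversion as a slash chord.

Bbm/F

Second inversion of Bb minor has the fifth (F) in the bass. As a slash chord: Bbm/F.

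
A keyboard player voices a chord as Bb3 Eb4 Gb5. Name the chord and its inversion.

Eb minor, second inversion

The distinct note names are Bb, Eb, Gb. Stacked in thirds they read Eb–Gb–Bb, which is a minor triad on Eb.
The lowest note is Bb, the fifth of the chord, so this is second inversion (figured bass 6/4).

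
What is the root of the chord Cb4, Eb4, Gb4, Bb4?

Cb

Cb, Eb, Gb, Bb are the tones of a Cb major seventh chord (Cb–Eb–Gb–Bb), making Cb the root.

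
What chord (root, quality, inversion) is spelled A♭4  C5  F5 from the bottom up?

The pitch classes Ab, C, F arrange in thirds as F–Ab–C: an F minor triad.
The lowest note is Ab, the third of the chord, so this is first inversion (figured bass 6).

F minor, first inversion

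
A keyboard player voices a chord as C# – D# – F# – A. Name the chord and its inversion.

D# half-diminished seventh, third inversion

Reducing to letter names: C#, D#, F#, A. These stack in thirds as D#–F#–A–C# — a D# half-diminished seventh chord.
The lowest note is C#, the seventh of the chord, so this is third inversion (figured bass 4/2).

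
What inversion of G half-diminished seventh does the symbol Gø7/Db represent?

second inversion

Gø7/Db means G half-diminished seventh with Db in the bass. Db is the fifth of G half-diminished seventh (G–Bb–Db–F), so this is second inversion.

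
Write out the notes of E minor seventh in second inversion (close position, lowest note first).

B, D, E, G

The chord tones are E–G–B–D. With the fifth (B) lowest for second inversion: B, D, E, G.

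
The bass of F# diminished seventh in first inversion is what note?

A

F# diminished seventh is F#–A–C–Eb. First inversion places the third in the bass: A.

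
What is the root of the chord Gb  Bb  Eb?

Gb, Bb, Eb are the tones of an Eb minor triad (Eb–Gb–Bb), making Eb the root.

Eb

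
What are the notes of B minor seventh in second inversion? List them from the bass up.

F#, A, B, D

B minor seventh is B–D–F#–A. Second inversion puts the fifth (F#) in the bass, with the remaining tones above: F#, A, B, D.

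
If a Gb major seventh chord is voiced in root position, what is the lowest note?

Gb

The root of Gb major seventh (Gb–Bb–Db–F) is Gb; that is the bass in root position.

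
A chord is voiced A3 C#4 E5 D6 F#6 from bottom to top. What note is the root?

D

A, C#, E, D, F# are the tones of a D major ninth chord (D–F#–A–C#–E), making D the root.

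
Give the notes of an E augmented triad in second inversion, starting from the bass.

B#, E, G#

The chord tones are E–G#–B#. With the fifth (B#) lowest for second inversion: B#, E, G#.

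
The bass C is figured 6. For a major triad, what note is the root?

The figures 6 mean the third of the chord is in the bass. If C is the third of a major triad, the root is Ab (chord tones Ab–C–Eb).

Ab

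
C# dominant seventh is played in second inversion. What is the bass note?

C# dominant seventh is C#–E#–G#–B. Second inversion places the fifth in the bass: G#.

G#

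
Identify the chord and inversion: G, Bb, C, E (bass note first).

The distinct note names are G, Bb, C, E. Stacked in thirds they read C–E–G–Bb, which is a dominant seventh chord on C.
With the fifth (G) in the bass, the chord is in second inversion (figured bass 4/3).

C dominant seventh, second inversion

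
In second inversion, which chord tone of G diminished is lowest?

Db

The fifth of G diminished (G–Bb–Db) is Db; that is the bass in second inversion.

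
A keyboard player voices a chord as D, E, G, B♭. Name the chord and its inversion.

E half-diminished seventh, third inversion

The distinct note names are D, E, G, Bb. Stacked in thirds they read E–G–Bb–D, which is a half-diminished seventh chord on E.
The lowest note is D, the seventh of the chord, so this is third inversion (figured bass 4/2).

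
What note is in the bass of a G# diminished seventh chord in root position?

In root position the root is lowest. For G# diminished seventh (G#–B–D–F) that is G#.

G#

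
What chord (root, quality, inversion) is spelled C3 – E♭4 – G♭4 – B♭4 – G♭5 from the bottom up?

Reducing to letter names: C, Eb, Gb, Bb. These stack in thirds as C–Eb–Gb–Bb — a C half-diminished seventh chord.
With the root (C) in the bass, the chord is in root position (figured bass 7).

C half-diminished seventh, root position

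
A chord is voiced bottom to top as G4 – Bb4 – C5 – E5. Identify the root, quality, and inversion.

Reducing to letter names: G, Bb, C, E. These stack in thirds as C–E–G–Bb — a C dominant seventh chord.
G is the fifth of C dominant seventh; fifth in the bass means second inversion (figured bass 4/3).

C dominant seventh, second inversion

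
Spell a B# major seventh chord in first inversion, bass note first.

Spelling B# major seventh: B#–D##–F##–A##. In first inversion the third is bass, giving D##, F##, A##, B# from the bottom.

D##, F##, A##, B#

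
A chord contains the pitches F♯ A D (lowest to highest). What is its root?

D

The distinct letter names are F#, A, D. Arranged as a stack of thirds they read D–F#–A, so D is the root (a D major triad).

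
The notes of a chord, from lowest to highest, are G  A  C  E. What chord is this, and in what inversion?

Reducing to letter names: G, A, C, E. These stack in thirds as A–C–E–G — an A minor seventh chord.
G is the seventh of A minor seventh; seventh in the bass means third inversion (figured bass 4/2).

A minor seventh, third inversion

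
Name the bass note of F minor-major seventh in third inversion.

F minor-major seventh is F–Ab–C–E. Third inversion places the seventh in the bass: E.

E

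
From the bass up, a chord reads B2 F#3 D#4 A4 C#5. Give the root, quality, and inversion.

B dominant ninth, root position

Reducing to letter names: B, F#, D#, A, C#. These stack in thirds as B–D#–F#–A–C# — a B dominant ninth chord.
The lowest note is B, the root of the chord, so this is root position.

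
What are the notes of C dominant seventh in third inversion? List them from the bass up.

C dominant seventh is C–E–G–Bb. Third inversion puts the seventh (Bb) in the bass, with the remaining tones above: Bb, C, E, G.

Bb, C, E, G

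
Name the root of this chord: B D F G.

B, D, F, G are the tones of a G dominant seventh chord (G–B–D–F), making G the root.

G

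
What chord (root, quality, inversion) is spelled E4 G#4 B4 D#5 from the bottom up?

E major seventh, root position

The pitch classes E, G#, B, D# arrange in thirds as E–G#–B–D#: an E major seventh chord.
With the root (E) in the bass, the chord is in root position (figured bass 7).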